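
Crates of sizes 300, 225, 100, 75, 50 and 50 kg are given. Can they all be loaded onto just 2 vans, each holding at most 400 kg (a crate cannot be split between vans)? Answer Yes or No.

A valid assignment using 2 vans:
  van 1: 300 + 100 = 400
  van 2: 225 + 75 + 50 + 50 = 400
Every load is within 400 kg, so 2 vans suffice.

Yes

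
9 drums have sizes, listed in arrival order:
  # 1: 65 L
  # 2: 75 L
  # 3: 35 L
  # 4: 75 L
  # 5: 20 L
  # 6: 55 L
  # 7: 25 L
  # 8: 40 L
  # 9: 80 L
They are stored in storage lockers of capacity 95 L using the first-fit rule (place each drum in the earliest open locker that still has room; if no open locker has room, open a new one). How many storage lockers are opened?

  65 → locker 1 (new)  [load 65/95]
  75 → locker 2 (new)  [load 75/95]
  35 → locker 3 (new)  [load 35/95]
  75 → locker 4 (new)  [load 75/95]
  20 → locker 1  [load 85/95]
  55 → locker 3  [load 90/95]
  25 → locker 5 (new)  [load 25/95]
  40 → locker 5  [load 65/95]
  80 → locker 6 (new)  [load 80/95]
6 storage lockers opened.

6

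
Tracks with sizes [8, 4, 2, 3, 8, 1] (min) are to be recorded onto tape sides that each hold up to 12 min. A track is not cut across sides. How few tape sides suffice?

Total = 8 + 8 + 4 + 3 + 2 + 1 = 26 min.
Lower bound: ⌈26/12⌉ = 3 tape sides.
A packing using 3 tape sides:
  side 1: 8 + 4 = 12
  side 2: 8 + 3 + 1 = 12
  side 3: 2 = 2
This matches the lower bound, so 3 is optimal.

3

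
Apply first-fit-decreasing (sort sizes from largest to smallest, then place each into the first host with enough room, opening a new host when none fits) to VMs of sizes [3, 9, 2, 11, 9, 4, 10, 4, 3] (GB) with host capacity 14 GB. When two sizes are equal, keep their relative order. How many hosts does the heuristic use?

Sorted descending: 11, 10, 9, 9, 4, 4, 3, 3, 2.
  11 → host 1 (new)  [load 11/14]
  10 → host 2 (new)  [load 10/14]
  9 → host 3 (new)  [load 9/14]
  9 → host 4 (new)  [load 9/14]
  4 → host 2  [load 14/14]
  4 → host 3  [load 13/14]
  3 → host 1  [load 14/14]
  3 → host 4  [load 12/14]
  2 → host 4  [load 14/14]
4 hosts opened.

4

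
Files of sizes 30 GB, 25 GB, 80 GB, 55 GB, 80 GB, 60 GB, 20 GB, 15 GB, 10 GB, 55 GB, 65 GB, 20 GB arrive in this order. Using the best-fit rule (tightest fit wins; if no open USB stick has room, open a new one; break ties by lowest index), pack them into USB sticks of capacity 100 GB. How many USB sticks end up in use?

  30 → USB stick 1 (new)  [load 30/100]
  25 → USB stick 1  [load 55/100]
  80 → USB stick 2 (new)  [load 80/100]
  55 → USB stick 3 (new)  [load 55/100]
  80 → USB stick 4 (new)  [load 80/100]
  60 → USB stick 5 (new)  [load 60/100]
  20 → USB stick 2  [load 100/100]
  15 → USB stick 4  [load 95/100]
  10 → USB stick 5  [load 70/100]
  55 → USB stick 6 (new)  [load 55/100]
  65 → USB stick 7 (new)  [load 65/100]
  20 → USB stick 5  [load 90/100]
7 USB sticks opened.

7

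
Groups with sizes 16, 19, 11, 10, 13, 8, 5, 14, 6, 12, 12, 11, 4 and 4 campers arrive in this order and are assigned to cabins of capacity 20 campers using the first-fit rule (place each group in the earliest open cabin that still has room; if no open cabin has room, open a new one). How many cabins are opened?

9

  16 → cabin 1 (new)  [load 16/20]
  19 → cabin 2 (new)  [load 19/20]
  11 → cabin 3 (new)  [load 11/20]
  10 → cabin 4 (new)  [load 10/20]
  13 → cabin 5 (new)  [load 13/20]
  8 → cabin 3  [load 19/20]
  5 → cabin 4  [load 15/20]
  14 → cabin 6 (new)  [load 14/20]
  6 → cabin 5  [load 19/20]
  12 → cabin 7 (new)  [load 12/20]
  12 → cabin 8 (new)  [load 12/20]
  11 → cabin 9 (new)  [load 11/20]
  4 → cabin 1  [load 20/20]
  4 → cabin 4  [load 19/20]
9 cabins opened.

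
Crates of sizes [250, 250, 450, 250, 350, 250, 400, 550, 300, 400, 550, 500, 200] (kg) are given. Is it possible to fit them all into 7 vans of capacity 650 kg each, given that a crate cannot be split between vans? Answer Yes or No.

Total = 4700 kg; ⌈4700/650⌉ = 8.
At least 8 vans are required, but only 7 are allowed.

No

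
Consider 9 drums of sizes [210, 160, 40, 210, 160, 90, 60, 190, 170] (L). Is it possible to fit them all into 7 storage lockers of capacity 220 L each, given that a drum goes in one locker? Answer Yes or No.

Yes

A valid assignment using 7 storage lockers:
  locker 1: 210 = 210
  locker 2: 210 = 210
  locker 3: 190 = 190
  locker 4: 170 + 40 = 210
  locker 5: 160 + 60 = 220
  locker 6: 160 = 160
  locker 7: 90 = 90
Every load is within 220 L, so 7 storage lockers suffice.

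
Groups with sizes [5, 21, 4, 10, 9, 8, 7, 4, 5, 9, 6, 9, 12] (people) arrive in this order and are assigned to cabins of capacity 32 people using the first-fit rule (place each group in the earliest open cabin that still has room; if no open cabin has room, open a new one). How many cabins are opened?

  5 → cabin 1 (new)  [load 5/32]
  21 → cabin 1  [load 26/32]
  4 → cabin 1  [load 30/32]
  10 → cabin 2 (new)  [load 10/32]
  9 → cabin 2  [load 19/32]
  8 → cabin 2  [load 27/32]
  7 → cabin 3 (new)  [load 7/32]
  4 → cabin 2  [load 31/32]
  5 → cabin 3  [load 12/32]
  9 → cabin 3  [load 21/32]
  6 → cabin 3  [load 27/32]
  9 → cabin 4 (new)  [load 9/32]
  12 → cabin 4  [load 21/32]
4 cabins opened.

4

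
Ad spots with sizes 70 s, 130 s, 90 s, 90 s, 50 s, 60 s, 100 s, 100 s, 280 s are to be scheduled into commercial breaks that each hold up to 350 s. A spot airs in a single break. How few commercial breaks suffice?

3

Total = 280 + 130 + 100 + 100 + 90 + 90 + 70 + 60 + 50 = 970 s.
Lower bound: ⌈970/350⌉ = 3 commercial breaks.
A packing using 3 commercial breaks:
  break 1: 280 + 70 = 350
  break 2: 130 + 100 + 100 = 330
  break 3: 90 + 90 + 60 + 50 = 290
This matches the lower bound, so 3 is optimal.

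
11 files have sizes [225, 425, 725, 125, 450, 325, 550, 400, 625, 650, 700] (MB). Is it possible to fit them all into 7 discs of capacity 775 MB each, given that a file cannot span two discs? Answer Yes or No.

No

Total = 5200 MB; ⌈5200/775⌉ = 7.
8 files each exceed half the capacity and cannot share a disc, forcing at least 8 discs.
At least 8 discs are required, but only 7 are allowed.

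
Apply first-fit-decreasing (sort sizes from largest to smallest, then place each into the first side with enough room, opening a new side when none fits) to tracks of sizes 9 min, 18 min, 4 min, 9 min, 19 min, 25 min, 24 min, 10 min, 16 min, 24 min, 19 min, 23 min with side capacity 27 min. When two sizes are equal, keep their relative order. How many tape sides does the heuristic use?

9

Sorted descending: 25, 24, 24, 23, 19, 19, 18, 16, 10, 9, 9, 4.
  25 → side 1 (new)  [load 25/27]
  24 → side 2 (new)  [load 24/27]
  24 → side 3 (new)  [load 24/27]
  23 → side 4 (new)  [load 23/27]
  19 → side 5 (new)  [load 19/27]
  19 → side 6 (new)  [load 19/27]
  18 → side 7 (new)  [load 18/27]
  16 → side 8 (new)  [load 16/27]
  10 → side 8  [load 26/27]
  9 → side 7  [load 27/27]
  9 → side 9 (new)  [load 9/27]
  4 → side 4  [load 27/27]
9 tape sides opened.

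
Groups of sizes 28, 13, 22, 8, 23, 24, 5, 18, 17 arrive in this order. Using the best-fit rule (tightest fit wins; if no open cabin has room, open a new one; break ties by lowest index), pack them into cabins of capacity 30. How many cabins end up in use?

  28 → cabin 1 (new)  [load 28/30]
  13 → cabin 2 (new)  [load 13/30]
  22 → cabin 3 (new)  [load 22/30]
  8 → cabin 3  [load 30/30]
  23 → cabin 4 (new)  [load 23/30]
  24 → cabin 5 (new)  [load 24/30]
  5 → cabin 5  [load 29/30]
  18 → cabin 6 (new)  [load 18/30]
  17 → cabin 2  [load 30/30]
6 cabins opened.

6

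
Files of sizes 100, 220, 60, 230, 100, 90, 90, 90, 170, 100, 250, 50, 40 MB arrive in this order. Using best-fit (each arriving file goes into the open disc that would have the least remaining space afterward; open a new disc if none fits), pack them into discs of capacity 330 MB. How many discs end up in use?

  100 → disc 1 (new)  [load 100/330]
  220 → disc 1  [load 320/330]
  60 → disc 2 (new)  [load 60/330]
  230 → disc 2  [load 290/330]
  100 → disc 3 (new)  [load 100/330]
  90 → disc 3  [load 190/330]
  90 → disc 3  [load 280/330]
  90 → disc 4 (new)  [load 90/330]
  170 → disc 4  [load 260/330]
  100 → disc 5 (new)  [load 100/330]
  250 → disc 6 (new)  [load 250/330]
  50 → disc 3  [load 330/330]
  40 → disc 2  [load 330/330]
6 discs opened.

6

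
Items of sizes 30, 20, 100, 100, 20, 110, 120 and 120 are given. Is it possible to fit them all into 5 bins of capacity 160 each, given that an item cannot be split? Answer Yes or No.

A valid assignment using 5 bins:
  bin 1: 120 + 30 = 150
  bin 2: 120 + 20 + 20 = 160
  bin 3: 110 = 110
  bin 4: 100 = 100
  bin 5: 100 = 100
Every load is within 160, so 5 bins suffice.

Yes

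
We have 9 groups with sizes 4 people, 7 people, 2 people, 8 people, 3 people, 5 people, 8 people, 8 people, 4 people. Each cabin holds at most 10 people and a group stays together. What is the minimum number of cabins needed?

6

Total = 8 + 8 + 8 + 7 + 5 + 4 + 4 + 3 + 2 = 49 people.
Lower bound: ⌈49/10⌉ = 5 cabins.
A packing using 6 cabins:
  cabin 1: 8 + 2 = 10
  cabin 2: 8 = 8
  cabin 3: 8 = 8
  cabin 4: 7 + 3 = 10
  cabin 5: 5 + 4 = 9
  cabin 6: 4 = 4
No arrangement into 5 cabins stays within capacity, so 6 is optimal.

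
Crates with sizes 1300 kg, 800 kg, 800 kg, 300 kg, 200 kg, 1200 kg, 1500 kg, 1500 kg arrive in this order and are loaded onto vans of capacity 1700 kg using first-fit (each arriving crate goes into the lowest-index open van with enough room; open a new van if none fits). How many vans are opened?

5

  1300 → van 1 (new)  [load 1300/1700]
  800 → van 2 (new)  [load 800/1700]
  800 → van 2  [load 1600/1700]
  300 → van 1  [load 1600/1700]
  200 → van 3 (new)  [load 200/1700]
  1200 → van 3  [load 1400/1700]
  1500 → van 4 (new)  [load 1500/1700]
  1500 → van 5 (new)  [load 1500/1700]
5 vans opened.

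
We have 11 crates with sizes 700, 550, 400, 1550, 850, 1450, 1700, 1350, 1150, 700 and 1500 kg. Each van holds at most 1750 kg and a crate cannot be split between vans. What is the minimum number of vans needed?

Total = 1700 + 1550 + 1500 + 1450 + 1350 + 1150 + 850 + 700 + 700 + 550 + 400 = 11900 kg.
Lower bound: ⌈11900/1750⌉ = 7 vans.
A packing using 8 vans:
  van 1: 1700 = 1700
  van 2: 1550 = 1550
  van 3: 1500 = 1500
  van 4: 1450 = 1450
  van 5: 1350 + 400 = 1750
  van 6: 1150 + 550 = 1700
  van 7: 850 + 700 = 1550
  van 8: 700 = 700
No arrangement into 7 vans stays within capacity, so 8 is optimal.

8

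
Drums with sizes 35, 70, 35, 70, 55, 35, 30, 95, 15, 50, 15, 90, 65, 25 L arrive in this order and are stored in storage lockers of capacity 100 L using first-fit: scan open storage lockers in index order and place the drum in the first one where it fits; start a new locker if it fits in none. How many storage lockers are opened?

  35 → locker 1 (new)  [load 35/100]
  70 → locker 2 (new)  [load 70/100]
  35 → locker 1  [load 70/100]
  70 → locker 3 (new)  [load 70/100]
  55 → locker 4 (new)  [load 55/100]
  35 → locker 4  [load 90/100]
  30 → locker 1  [load 100/100]
  95 → locker 5 (new)  [load 95/100]
  15 → locker 2  [load 85/100]
  50 → locker 6 (new)  [load 50/100]
  15 → locker 2  [load 100/100]
  90 → locker 7 (new)  [load 90/100]
  65 → locker 8 (new)  [load 65/100]
  25 → locker 3  [load 95/100]
8 storage lockers opened.

8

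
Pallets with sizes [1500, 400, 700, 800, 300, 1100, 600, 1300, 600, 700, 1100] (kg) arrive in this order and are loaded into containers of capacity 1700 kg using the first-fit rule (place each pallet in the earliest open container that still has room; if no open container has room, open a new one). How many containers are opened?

7

  1500 → container 1 (new)  [load 1500/1700]
  400 → container 2 (new)  [load 400/1700]
  700 → container 2  [load 1100/1700]
  800 → container 3 (new)  [load 800/1700]
  300 → container 2  [load 1400/1700]
  1100 → container 4 (new)  [load 1100/1700]
  600 → container 3  [load 1400/1700]
  1300 → container 5 (new)  [load 1300/1700]
  600 → container 4  [load 1700/1700]
  700 → container 6 (new)  [load 700/1700]
  1100 → container 7 (new)  [load 1100/1700]
7 containers opened.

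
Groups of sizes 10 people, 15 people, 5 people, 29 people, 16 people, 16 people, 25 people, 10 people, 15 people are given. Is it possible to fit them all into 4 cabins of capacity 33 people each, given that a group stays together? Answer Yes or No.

No

Total = 141 people; ⌈141/33⌉ = 5.
At least 5 cabins are required, but only 4 are allowed.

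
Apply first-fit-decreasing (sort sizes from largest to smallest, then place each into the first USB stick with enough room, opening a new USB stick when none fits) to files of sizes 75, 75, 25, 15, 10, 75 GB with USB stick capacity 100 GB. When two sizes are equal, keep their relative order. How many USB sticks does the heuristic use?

3

Sorted descending: 75, 75, 75, 25, 15, 10.
  75 → USB stick 1 (new)  [load 75/100]
  75 → USB stick 2 (new)  [load 75/100]
  75 → USB stick 3 (new)  [load 75/100]
  25 → USB stick 1  [load 100/100]
  15 → USB stick 2  [load 90/100]
  10 → USB stick 2  [load 100/100]
3 USB sticks opened.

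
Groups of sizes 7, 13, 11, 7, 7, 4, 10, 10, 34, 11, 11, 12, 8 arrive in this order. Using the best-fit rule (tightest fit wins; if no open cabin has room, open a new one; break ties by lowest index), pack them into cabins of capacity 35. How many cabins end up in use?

5

  7 → cabin 1 (new)  [load 7/35]
  13 → cabin 1  [load 20/35]
  11 → cabin 1  [load 31/35]
  7 → cabin 2 (new)  [load 7/35]
  7 → cabin 2  [load 14/35]
  4 → cabin 1  [load 35/35]
  10 → cabin 2  [load 24/35]
  10 → cabin 2  [load 34/35]
  34 → cabin 3 (new)  [load 34/35]
  11 → cabin 4 (new)  [load 11/35]
  11 → cabin 4  [load 22/35]
  12 → cabin 4  [load 34/35]
  8 → cabin 5 (new)  [load 8/35]
5 cabins opened.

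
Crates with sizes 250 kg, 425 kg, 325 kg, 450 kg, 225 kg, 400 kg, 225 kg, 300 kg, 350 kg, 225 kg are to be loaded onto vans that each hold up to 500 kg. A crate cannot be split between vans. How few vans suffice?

8

Total = 450 + 425 + 400 + 350 + 325 + 300 + 250 + 225 + 225 + 225 = 3175 kg.
Lower bound: ⌈3175/500⌉ = 7 vans.
A packing using 8 vans:
  van 1: 450 = 450
  van 2: 425 = 425
  van 3: 400 = 400
  van 4: 350 = 350
  van 5: 325 = 325
  van 6: 300 = 300
  van 7: 250 + 225 = 475
  van 8: 225 + 225 = 450
No arrangement into 7 vans stays within capacity, so 8 is optimal.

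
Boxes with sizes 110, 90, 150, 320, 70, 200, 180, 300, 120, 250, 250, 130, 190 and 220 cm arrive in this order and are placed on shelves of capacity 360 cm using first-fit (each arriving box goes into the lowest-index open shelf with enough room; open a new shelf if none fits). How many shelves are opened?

  110 → shelf 1 (new)  [load 110/360]
  90 → shelf 1  [load 200/360]
  150 → shelf 1  [load 350/360]
  320 → shelf 2 (new)  [load 320/360]
  70 → shelf 3 (new)  [load 70/360]
  200 → shelf 3  [load 270/360]
  180 → shelf 4 (new)  [load 180/360]
  300 → shelf 5 (new)  [load 300/360]
  120 → shelf 4  [load 300/360]
  250 → shelf 6 (new)  [load 250/360]
  250 → shelf 7 (new)  [load 250/360]
  130 → shelf 8 (new)  [load 130/360]
  190 → shelf 8  [load 320/360]
  220 → shelf 9 (new)  [load 220/360]
9 shelves opened.

9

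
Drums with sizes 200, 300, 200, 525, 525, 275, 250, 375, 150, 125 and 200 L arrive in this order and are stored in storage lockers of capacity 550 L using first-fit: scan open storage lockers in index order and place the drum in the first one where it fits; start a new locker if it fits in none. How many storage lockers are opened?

7

  200 → locker 1 (new)  [load 200/550]
  300 → locker 1  [load 500/550]
  200 → locker 2 (new)  [load 200/550]
  525 → locker 3 (new)  [load 525/550]
  525 → locker 4 (new)  [load 525/550]
  275 → locker 2  [load 475/550]
  250 → locker 5 (new)  [load 250/550]
  375 → locker 6 (new)  [load 375/550]
  150 → locker 5  [load 400/550]
  125 → locker 5  [load 525/550]
  200 → locker 7 (new)  [load 200/550]
7 storage lockers opened.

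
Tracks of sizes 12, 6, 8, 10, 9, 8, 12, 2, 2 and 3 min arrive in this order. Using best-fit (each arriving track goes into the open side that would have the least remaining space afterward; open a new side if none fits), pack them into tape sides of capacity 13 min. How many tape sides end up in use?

  12 → side 1 (new)  [load 12/13]
  6 → side 2 (new)  [load 6/13]
  8 → side 3 (new)  [load 8/13]
  10 → side 4 (new)  [load 10/13]
  9 → side 5 (new)  [load 9/13]
  8 → side 6 (new)  [load 8/13]
  12 → side 7 (new)  [load 12/13]
  2 → side 4  [load 12/13]
  2 → side 5  [load 11/13]
  3 → side 3  [load 11/13]
7 tape sides opened.

7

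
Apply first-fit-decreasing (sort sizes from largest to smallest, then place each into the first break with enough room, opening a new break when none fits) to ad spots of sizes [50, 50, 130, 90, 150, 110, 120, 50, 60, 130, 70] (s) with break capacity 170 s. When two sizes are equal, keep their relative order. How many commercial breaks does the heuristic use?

7

Sorted descending: 150, 130, 130, 120, 110, 90, 70, 60, 50, 50, 50.
  150 → break 1 (new)  [load 150/170]
  130 → break 2 (new)  [load 130/170]
  130 → break 3 (new)  [load 130/170]
  120 → break 4 (new)  [load 120/170]
  110 → break 5 (new)  [load 110/170]
  90 → break 6 (new)  [load 90/170]
  70 → break 6  [load 160/170]
  60 → break 5  [load 170/170]
  50 → break 4  [load 170/170]
  50 → break 7 (new)  [load 50/170]
  50 → break 7  [load 100/170]
7 commercial breaks opened.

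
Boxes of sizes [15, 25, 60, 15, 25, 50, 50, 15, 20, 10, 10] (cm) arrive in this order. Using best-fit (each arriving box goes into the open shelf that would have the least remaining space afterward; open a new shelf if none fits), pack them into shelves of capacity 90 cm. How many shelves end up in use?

4

  15 → shelf 1 (new)  [load 15/90]
  25 → shelf 1  [load 40/90]
  60 → shelf 2 (new)  [load 60/90]
  15 → shelf 2  [load 75/90]
  25 → shelf 1  [load 65/90]
  50 → shelf 3 (new)  [load 50/90]
  50 → shelf 4 (new)  [load 50/90]
  15 → shelf 2  [load 90/90]
  20 → shelf 1  [load 85/90]
  10 → shelf 3  [load 60/90]
  10 → shelf 3  [load 70/90]
4 shelves opened.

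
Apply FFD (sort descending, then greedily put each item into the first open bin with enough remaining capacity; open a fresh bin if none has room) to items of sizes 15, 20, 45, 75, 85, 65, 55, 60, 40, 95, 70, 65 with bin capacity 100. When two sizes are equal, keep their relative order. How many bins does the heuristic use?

Sorted descending: 95, 85, 75, 70, 65, 65, 60, 55, 45, 40, 20, 15.
  95 → bin 1 (new)  [load 95/100]
  85 → bin 2 (new)  [load 85/100]
  75 → bin 3 (new)  [load 75/100]
  70 → bin 4 (new)  [load 70/100]
  65 → bin 5 (new)  [load 65/100]
  65 → bin 6 (new)  [load 65/100]
  60 → bin 7 (new)  [load 60/100]
  55 → bin 8 (new)  [load 55/100]
  45 → bin 8  [load 100/100]
  40 → bin 7  [load 100/100]
  20 → bin 3  [load 95/100]
  15 → bin 2  [load 100/100]
8 bins opened.

8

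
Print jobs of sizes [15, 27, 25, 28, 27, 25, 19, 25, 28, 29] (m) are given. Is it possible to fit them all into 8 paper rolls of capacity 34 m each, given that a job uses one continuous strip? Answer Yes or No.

Total = 248 m; ⌈248/34⌉ = 8.
9 print jobs each exceed half the capacity and cannot share a roll, forcing at least 9 paper rolls.
At least 9 paper rolls are required, but only 8 are allowed.

No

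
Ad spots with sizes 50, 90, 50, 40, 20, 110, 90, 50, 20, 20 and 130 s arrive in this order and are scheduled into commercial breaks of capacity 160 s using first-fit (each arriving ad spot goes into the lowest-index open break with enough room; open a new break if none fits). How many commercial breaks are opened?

  50 → break 1 (new)  [load 50/160]
  90 → break 1  [load 140/160]
  50 → break 2 (new)  [load 50/160]
  40 → break 2  [load 90/160]
  20 → break 1  [load 160/160]
  110 → break 3 (new)  [load 110/160]
  90 → break 4 (new)  [load 90/160]
  50 → break 2  [load 140/160]
  20 → break 2  [load 160/160]
  20 → break 3  [load 130/160]
  130 → break 5 (new)  [load 130/160]
5 commercial breaks opened.

5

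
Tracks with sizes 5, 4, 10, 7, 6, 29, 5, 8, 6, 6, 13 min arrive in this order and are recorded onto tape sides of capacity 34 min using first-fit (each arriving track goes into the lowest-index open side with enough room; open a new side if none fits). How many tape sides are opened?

  5 → side 1 (new)  [load 5/34]
  4 → side 1  [load 9/34]
  10 → side 1  [load 19/34]
  7 → side 1  [load 26/34]
  6 → side 1  [load 32/34]
  29 → side 2 (new)  [load 29/34]
  5 → side 2  [load 34/34]
  8 → side 3 (new)  [load 8/34]
  6 → side 3  [load 14/34]
  6 → side 3  [load 20/34]
  13 → side 3  [load 33/34]
3 tape sides opened.

3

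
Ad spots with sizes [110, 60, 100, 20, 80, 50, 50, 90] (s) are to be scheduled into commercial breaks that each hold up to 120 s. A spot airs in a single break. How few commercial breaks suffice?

Total = 110 + 100 + 90 + 80 + 60 + 50 + 50 + 20 = 560 s.
Lower bound: ⌈560/120⌉ = 5 commercial breaks.
A packing using 6 commercial breaks:
  break 1: 110 = 110
  break 2: 100 + 20 = 120
  break 3: 90 = 90
  break 4: 80 = 80
  break 5: 60 + 50 = 110
  break 6: 50 = 50
No arrangement into 5 commercial breaks stays within capacity, so 6 is optimal.

6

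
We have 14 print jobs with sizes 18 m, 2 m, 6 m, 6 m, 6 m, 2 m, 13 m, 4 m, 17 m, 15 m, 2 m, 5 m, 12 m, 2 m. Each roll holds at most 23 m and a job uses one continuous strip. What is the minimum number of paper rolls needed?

5

Total = 18 + 17 + 15 + 13 + 12 + 6 + 6 + 6 + 5 + 4 + 2 + 2 + 2 + 2 = 110 m.
Lower bound: ⌈110/23⌉ = 5 paper rolls.
A packing using 5 paper rolls:
  roll 1: 18 + 5 = 23
  roll 2: 17 + 6 = 23
  roll 3: 15 + 6 + 2 = 23
  roll 4: 13 + 6 + 4 = 23
  roll 5: 12 + 2 + 2 + 2 = 18
This matches the lower bound, so 5 is optimal.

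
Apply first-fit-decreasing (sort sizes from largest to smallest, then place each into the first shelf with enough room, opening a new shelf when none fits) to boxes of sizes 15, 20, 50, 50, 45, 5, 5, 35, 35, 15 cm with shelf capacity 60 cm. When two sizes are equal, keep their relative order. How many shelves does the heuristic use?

Sorted descending: 50, 50, 45, 35, 35, 20, 15, 15, 5, 5.
  50 → shelf 1 (new)  [load 50/60]
  50 → shelf 2 (new)  [load 50/60]
  45 → shelf 3 (new)  [load 45/60]
  35 → shelf 4 (new)  [load 35/60]
  35 → shelf 5 (new)  [load 35/60]
  20 → shelf 4  [load 55/60]
  15 → shelf 3  [load 60/60]
  15 → shelf 5  [load 50/60]
  5 → shelf 1  [load 55/60]
  5 → shelf 1  [load 60/60]
5 shelves opened.

5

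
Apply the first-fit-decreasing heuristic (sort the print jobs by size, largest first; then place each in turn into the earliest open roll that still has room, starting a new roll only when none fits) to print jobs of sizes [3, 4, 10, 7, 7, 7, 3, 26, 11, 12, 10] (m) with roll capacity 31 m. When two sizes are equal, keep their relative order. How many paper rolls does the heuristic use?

Sorted descending: 26, 12, 11, 10, 10, 7, 7, 7, 4, 3, 3.
  26 → roll 1 (new)  [load 26/31]
  12 → roll 2 (new)  [load 12/31]
  11 → roll 2  [load 23/31]
  10 → roll 3 (new)  [load 10/31]
  10 → roll 3  [load 20/31]
  7 → roll 2  [load 30/31]
  7 → roll 3  [load 27/31]
  7 → roll 4 (new)  [load 7/31]
  4 → roll 1  [load 30/31]
  3 → roll 3  [load 30/31]
  3 → roll 4  [load 10/31]
4 paper rolls opened.

4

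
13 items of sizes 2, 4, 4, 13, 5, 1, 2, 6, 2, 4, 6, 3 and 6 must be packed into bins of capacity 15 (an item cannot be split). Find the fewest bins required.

Total = 13 + 6 + 6 + 6 + 5 + 4 + 4 + 4 + 3 + 2 + 2 + 2 + 1 = 58.
Lower bound: ⌈58/15⌉ = 4 bins.
A packing using 4 bins:
  bin 1: 13 + 2 = 15
  bin 2: 6 + 6 + 3 = 15
  bin 3: 6 + 5 + 4 = 15
  bin 4: 4 + 4 + 2 + 2 + 1 = 13
This matches the lower bound, so 4 is optimal.

4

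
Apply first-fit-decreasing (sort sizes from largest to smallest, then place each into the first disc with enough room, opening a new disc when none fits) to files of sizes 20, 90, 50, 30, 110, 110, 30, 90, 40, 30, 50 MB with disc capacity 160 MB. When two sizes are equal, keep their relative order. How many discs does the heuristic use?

5

Sorted descending: 110, 110, 90, 90, 50, 50, 40, 30, 30, 30, 20.
  110 → disc 1 (new)  [load 110/160]
  110 → disc 2 (new)  [load 110/160]
  90 → disc 3 (new)  [load 90/160]
  90 → disc 4 (new)  [load 90/160]
  50 → disc 1  [load 160/160]
  50 → disc 2  [load 160/160]
  40 → disc 3  [load 130/160]
  30 → disc 3  [load 160/160]
  30 → disc 4  [load 120/160]
  30 → disc 4  [load 150/160]
  20 → disc 5 (new)  [load 20/160]
5 discs opened.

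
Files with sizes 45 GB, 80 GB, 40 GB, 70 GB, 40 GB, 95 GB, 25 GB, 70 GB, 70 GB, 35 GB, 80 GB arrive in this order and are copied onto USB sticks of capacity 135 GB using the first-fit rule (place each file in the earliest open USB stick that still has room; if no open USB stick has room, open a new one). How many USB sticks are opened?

6

  45 → USB stick 1 (new)  [load 45/135]
  80 → USB stick 1  [load 125/135]
  40 → USB stick 2 (new)  [load 40/135]
  70 → USB stick 2  [load 110/135]
  40 → USB stick 3 (new)  [load 40/135]
  95 → USB stick 3  [load 135/135]
  25 → USB stick 2  [load 135/135]
  70 → USB stick 4 (new)  [load 70/135]
  70 → USB stick 5 (new)  [load 70/135]
  35 → USB stick 4  [load 105/135]
  80 → USB stick 6 (new)  [load 80/135]
6 USB sticks opened.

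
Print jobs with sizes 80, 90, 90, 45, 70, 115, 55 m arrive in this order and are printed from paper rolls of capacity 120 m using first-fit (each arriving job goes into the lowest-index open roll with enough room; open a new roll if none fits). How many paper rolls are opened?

6

  80 → roll 1 (new)  [load 80/120]
  90 → roll 2 (new)  [load 90/120]
  90 → roll 3 (new)  [load 90/120]
  45 → roll 4 (new)  [load 45/120]
  70 → roll 4  [load 115/120]
  115 → roll 5 (new)  [load 115/120]
  55 → roll 6 (new)  [load 55/120]
6 paper rolls opened.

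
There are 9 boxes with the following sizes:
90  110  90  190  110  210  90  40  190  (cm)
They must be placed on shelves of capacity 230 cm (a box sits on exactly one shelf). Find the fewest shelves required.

6

Total = 210 + 190 + 190 + 110 + 110 + 90 + 90 + 90 + 40 = 1120 cm.
Lower bound: ⌈1120/230⌉ = 5 shelves.
A packing using 6 shelves:
  shelf 1: 210 = 210
  shelf 2: 190 + 40 = 230
  shelf 3: 190 = 190
  shelf 4: 110 + 110 = 220
  shelf 5: 90 + 90 = 180
  shelf 6: 90 = 90
No arrangement into 5 shelves stays within capacity, so 6 is optimal.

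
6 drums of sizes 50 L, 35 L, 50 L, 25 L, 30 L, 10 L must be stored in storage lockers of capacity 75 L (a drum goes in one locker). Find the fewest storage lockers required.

Total = 50 + 50 + 35 + 30 + 25 + 10 = 200 L.
Lower bound: ⌈200/75⌉ = 3 storage lockers.
A packing using 3 storage lockers:
  locker 1: 50 + 25 = 75
  locker 2: 50 + 10 = 60
  locker 3: 35 + 30 = 65
This matches the lower bound, so 3 is optimal.

3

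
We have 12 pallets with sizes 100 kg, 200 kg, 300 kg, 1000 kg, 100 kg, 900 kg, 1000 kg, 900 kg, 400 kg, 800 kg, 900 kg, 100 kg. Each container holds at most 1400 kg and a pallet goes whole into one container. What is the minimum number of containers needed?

6

Total = 1000 + 1000 + 900 + 900 + 900 + 800 + 400 + 300 + 200 + 100 + 100 + 100 = 6700 kg.
Lower bound: ⌈6700/1400⌉ = 5 containers.
Also, 6 pallets each exceed 700 kg, and no two of those can share a container, so at least 6 containers are needed.
A packing using 6 containers:
  container 1: 1000 + 400 = 1400
  container 2: 1000 + 300 + 100 = 1400
  container 3: 900 + 200 + 100 + 100 = 1300
  container 4: 900 = 900
  container 5: 900 = 900
  container 6: 800 = 800
This matches the lower bound, so 6 is optimal.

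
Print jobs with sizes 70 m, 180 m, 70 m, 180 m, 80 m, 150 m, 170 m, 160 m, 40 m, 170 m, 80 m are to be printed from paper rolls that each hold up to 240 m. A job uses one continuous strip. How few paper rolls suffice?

6

Total = 180 + 180 + 170 + 170 + 160 + 150 + 80 + 80 + 70 + 70 + 40 = 1350 m.
Lower bound: ⌈1350/240⌉ = 6 paper rolls.
A packing using 6 paper rolls:
  roll 1: 180 + 40 = 220
  roll 2: 180 = 180
  roll 3: 170 + 70 = 240
  roll 4: 170 + 70 = 240
  roll 5: 160 + 80 = 240
  roll 6: 150 + 80 = 230
This matches the lower bound, so 6 is optimal.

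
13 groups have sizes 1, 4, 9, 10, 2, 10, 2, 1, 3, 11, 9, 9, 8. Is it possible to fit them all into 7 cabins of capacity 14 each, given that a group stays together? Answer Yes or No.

A valid assignment using 7 cabins:
  cabin 1: 11 + 3 = 14
  cabin 2: 10 + 4 = 14
  cabin 3: 10 + 2 + 2 = 14
  cabin 4: 9 + 1 + 1 = 11
  cabin 5: 9 = 9
  cabin 6: 9 = 9
  cabin 7: 8 = 8
Every load is within 14, so 7 cabins suffice.

Yes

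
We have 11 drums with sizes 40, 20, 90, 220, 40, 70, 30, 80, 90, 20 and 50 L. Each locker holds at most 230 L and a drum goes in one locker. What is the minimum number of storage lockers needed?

Total = 220 + 90 + 90 + 80 + 70 + 50 + 40 + 40 + 30 + 20 + 20 = 750 L.
Lower bound: ⌈750/230⌉ = 4 storage lockers.
A packing using 4 storage lockers:
  locker 1: 220 = 220
  locker 2: 90 + 90 + 50 = 230
  locker 3: 80 + 70 + 40 + 40 = 230
  locker 4: 30 + 20 + 20 = 70
This matches the lower bound, so 4 is optimal.

4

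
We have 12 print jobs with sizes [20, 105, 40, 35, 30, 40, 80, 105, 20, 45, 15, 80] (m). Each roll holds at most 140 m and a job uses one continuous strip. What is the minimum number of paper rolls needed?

Total = 105 + 105 + 80 + 80 + 45 + 40 + 40 + 35 + 30 + 20 + 20 + 15 = 615 m.
Lower bound: ⌈615/140⌉ = 5 paper rolls.
A packing using 5 paper rolls:
  roll 1: 105 + 35 = 140
  roll 2: 105 + 30 = 135
  roll 3: 80 + 45 + 15 = 140
  roll 4: 80 + 40 + 20 = 140
  roll 5: 40 + 20 = 60
This matches the lower bound, so 5 is optimal.

5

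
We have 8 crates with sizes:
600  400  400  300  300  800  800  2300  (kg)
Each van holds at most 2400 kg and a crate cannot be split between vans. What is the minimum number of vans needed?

3

Total = 2300 + 800 + 800 + 600 + 400 + 400 + 300 + 300 = 5900 kg.
Lower bound: ⌈5900/2400⌉ = 3 vans.
A packing using 3 vans:
  van 1: 2300 = 2300
  van 2: 800 + 800 + 600 = 2200
  van 3: 400 + 400 + 300 + 300 = 1400
This matches the lower bound, so 3 is optimal.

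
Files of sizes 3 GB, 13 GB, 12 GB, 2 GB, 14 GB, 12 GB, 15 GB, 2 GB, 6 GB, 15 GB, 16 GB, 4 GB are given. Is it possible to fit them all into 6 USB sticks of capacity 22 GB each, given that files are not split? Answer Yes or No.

No

Total = 114 GB; ⌈114/22⌉ = 6.
7 files each exceed half the capacity and cannot share a USB stick, forcing at least 7 USB sticks.
At least 7 USB sticks are required, but only 6 are allowed.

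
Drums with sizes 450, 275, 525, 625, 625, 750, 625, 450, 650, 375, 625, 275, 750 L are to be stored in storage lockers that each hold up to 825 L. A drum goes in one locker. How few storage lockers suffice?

10

Total = 750 + 750 + 650 + 625 + 625 + 625 + 625 + 525 + 450 + 450 + 375 + 275 + 275 = 7000 L.
Lower bound: ⌈7000/825⌉ = 9 storage lockers.
Also, 10 drums each exceed 825/2 L, and no two of those can share a locker, so at least 10 storage lockers are needed.
A packing using 10 storage lockers:
  locker 1: 750 = 750
  locker 2: 750 = 750
  locker 3: 650 = 650
  locker 4: 625 = 625
  locker 5: 625 = 625
  locker 6: 625 = 625
  locker 7: 625 = 625
  locker 8: 525 + 275 = 800
  locker 9: 450 + 375 = 825
  locker 10: 450 + 275 = 725
This matches the lower bound, so 10 is optimal.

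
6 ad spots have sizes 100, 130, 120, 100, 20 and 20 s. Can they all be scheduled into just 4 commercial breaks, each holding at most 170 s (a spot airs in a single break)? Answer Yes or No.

A valid assignment using 4 commercial breaks:
  break 1: 130 + 20 + 20 = 170
  break 2: 120 = 120
  break 3: 100 = 100
  break 4: 100 = 100
Every load is within 170 s, so 4 commercial breaks suffice.

Yes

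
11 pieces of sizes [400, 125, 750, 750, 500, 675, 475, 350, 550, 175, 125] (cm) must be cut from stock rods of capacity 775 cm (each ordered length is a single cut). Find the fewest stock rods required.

7

Total = 750 + 750 + 675 + 550 + 500 + 475 + 400 + 350 + 175 + 125 + 125 = 4875 cm.
Lower bound: ⌈4875/775⌉ = 7 stock rods.
A packing using 7 stock rods:
  stock rod 1: 750 = 750
  stock rod 2: 750 = 750
  stock rod 3: 675 = 675
  stock rod 4: 550 + 175 = 725
  stock rod 5: 500 + 125 + 125 = 750
  stock rod 6: 475 = 475
  stock rod 7: 400 + 350 = 750
This matches the lower bound, so 7 is optimal.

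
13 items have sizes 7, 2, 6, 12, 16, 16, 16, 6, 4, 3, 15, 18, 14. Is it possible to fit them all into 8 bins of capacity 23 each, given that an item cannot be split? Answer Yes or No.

Yes

A valid assignment using 7 bins:
  bin 1: 18 + 4 = 22
  bin 2: 16 + 7 = 23
  bin 3: 16 + 6 = 22
  bin 4: 16 + 6 = 22
  bin 5: 15 + 3 + 2 = 20
  bin 6: 14 = 14
  bin 7: 12 = 12
That uses only 7 ≤ 8, so 8 bins are enough.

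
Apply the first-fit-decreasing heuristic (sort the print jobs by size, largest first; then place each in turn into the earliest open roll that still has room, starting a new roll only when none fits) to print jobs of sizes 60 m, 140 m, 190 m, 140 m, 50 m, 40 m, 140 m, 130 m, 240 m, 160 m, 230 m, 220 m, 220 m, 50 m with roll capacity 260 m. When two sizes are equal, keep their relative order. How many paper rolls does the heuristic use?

Sorted descending: 240, 230, 220, 220, 190, 160, 140, 140, 140, 130, 60, 50, 50, 40.
  240 → roll 1 (new)  [load 240/260]
  230 → roll 2 (new)  [load 230/260]
  220 → roll 3 (new)  [load 220/260]
  220 → roll 4 (new)  [load 220/260]
  190 → roll 5 (new)  [load 190/260]
  160 → roll 6 (new)  [load 160/260]
  140 → roll 7 (new)  [load 140/260]
  140 → roll 8 (new)  [load 140/260]
  140 → roll 9 (new)  [load 140/260]
  130 → roll 10 (new)  [load 130/260]
  60 → roll 5  [load 250/260]
  50 → roll 6  [load 210/260]
  50 → roll 6  [load 260/260]
  40 → roll 3  [load 260/260]
10 paper rolls opened.

10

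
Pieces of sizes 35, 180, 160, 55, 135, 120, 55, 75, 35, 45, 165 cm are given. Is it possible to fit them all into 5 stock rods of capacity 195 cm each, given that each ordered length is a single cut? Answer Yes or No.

Total = 1060 cm; ⌈1060/195⌉ = 6.
At least 6 stock rods are required, but only 5 are allowed.

No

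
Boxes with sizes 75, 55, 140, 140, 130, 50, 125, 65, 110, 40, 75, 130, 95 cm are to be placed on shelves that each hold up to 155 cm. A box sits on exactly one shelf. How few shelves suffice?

9

Total = 140 + 140 + 130 + 130 + 125 + 110 + 95 + 75 + 75 + 65 + 55 + 50 + 40 = 1230 cm.
Lower bound: ⌈1230/155⌉ = 8 shelves.
A packing using 9 shelves:
  shelf 1: 140 = 140
  shelf 2: 140 = 140
  shelf 3: 130 = 130
  shelf 4: 130 = 130
  shelf 5: 125 = 125
  shelf 6: 110 + 40 = 150
  shelf 7: 95 + 55 = 150
  shelf 8: 75 + 75 = 150
  shelf 9: 65 + 50 = 115
No arrangement into 8 shelves stays within capacity, so 9 is optimal.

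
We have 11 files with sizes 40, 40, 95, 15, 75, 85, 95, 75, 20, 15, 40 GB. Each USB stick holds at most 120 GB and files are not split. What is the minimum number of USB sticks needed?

6

Total = 95 + 95 + 85 + 75 + 75 + 40 + 40 + 40 + 20 + 15 + 15 = 595 GB.
Lower bound: ⌈595/120⌉ = 5 USB sticks.
A packing using 6 USB sticks:
  USB stick 1: 95 + 20 = 115
  USB stick 2: 95 + 15 = 110
  USB stick 3: 85 + 15 = 100
  USB stick 4: 75 + 40 = 115
  USB stick 5: 75 + 40 = 115
  USB stick 6: 40 = 40
No arrangement into 5 USB sticks stays within capacity, so 6 is optimal.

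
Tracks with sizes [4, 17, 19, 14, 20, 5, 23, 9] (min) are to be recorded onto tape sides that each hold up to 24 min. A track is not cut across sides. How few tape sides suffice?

Total = 23 + 20 + 19 + 17 + 14 + 9 + 5 + 4 = 111 min.
Lower bound: ⌈111/24⌉ = 5 tape sides.
A packing using 5 tape sides:
  side 1: 23 = 23
  side 2: 20 + 4 = 24
  side 3: 19 + 5 = 24
  side 4: 17 = 17
  side 5: 14 + 9 = 23
This matches the lower bound, so 5 is optimal.

5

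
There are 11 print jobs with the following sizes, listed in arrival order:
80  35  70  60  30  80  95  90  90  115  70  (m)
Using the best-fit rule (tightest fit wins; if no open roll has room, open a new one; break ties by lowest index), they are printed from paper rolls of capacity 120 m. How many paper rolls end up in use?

9

  80 → roll 1 (new)  [load 80/120]
  35 → roll 1  [load 115/120]
  70 → roll 2 (new)  [load 70/120]
  60 → roll 3 (new)  [load 60/120]
  30 → roll 2  [load 100/120]
  80 → roll 4 (new)  [load 80/120]
  95 → roll 5 (new)  [load 95/120]
  90 → roll 6 (new)  [load 90/120]
  90 → roll 7 (new)  [load 90/120]
  115 → roll 8 (new)  [load 115/120]
  70 → roll 9 (new)  [load 70/120]
9 paper rolls opened.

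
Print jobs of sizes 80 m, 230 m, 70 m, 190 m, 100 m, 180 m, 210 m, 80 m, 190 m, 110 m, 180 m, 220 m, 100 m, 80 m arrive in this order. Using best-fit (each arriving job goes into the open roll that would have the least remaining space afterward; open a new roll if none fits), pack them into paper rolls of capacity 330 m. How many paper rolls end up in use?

  80 → roll 1 (new)  [load 80/330]
  230 → roll 1  [load 310/330]
  70 → roll 2 (new)  [load 70/330]
  190 → roll 2  [load 260/330]
  100 → roll 3 (new)  [load 100/330]
  180 → roll 3  [load 280/330]
  210 → roll 4 (new)  [load 210/330]
  80 → roll 4  [load 290/330]
  190 → roll 5 (new)  [load 190/330]
  110 → roll 5  [load 300/330]
  180 → roll 6 (new)  [load 180/330]
  220 → roll 7 (new)  [load 220/330]
  100 → roll 7  [load 320/330]
  80 → roll 6  [load 260/330]
7 paper rolls opened.

7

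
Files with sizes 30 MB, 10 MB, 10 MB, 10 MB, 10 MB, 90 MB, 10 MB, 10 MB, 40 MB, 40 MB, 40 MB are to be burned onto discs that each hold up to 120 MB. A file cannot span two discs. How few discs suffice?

3

Total = 90 + 40 + 40 + 40 + 30 + 10 + 10 + 10 + 10 + 10 + 10 = 300 MB.
Lower bound: ⌈300/120⌉ = 3 discs.
A packing using 3 discs:
  disc 1: 90 + 30 = 120
  disc 2: 40 + 40 + 40 = 120
  disc 3: 10 + 10 + 10 + 10 + 10 + 10 = 60
This matches the lower bound, so 3 is optimal.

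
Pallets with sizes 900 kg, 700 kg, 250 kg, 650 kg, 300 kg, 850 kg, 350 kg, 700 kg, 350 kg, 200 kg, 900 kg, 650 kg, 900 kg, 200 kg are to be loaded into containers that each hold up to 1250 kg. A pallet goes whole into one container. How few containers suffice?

Total = 900 + 900 + 900 + 850 + 700 + 700 + 650 + 650 + 350 + 350 + 300 + 250 + 200 + 200 = 7900 kg.
Lower bound: ⌈7900/1250⌉ = 7 containers.
Also, 8 pallets each exceed 625 kg, and no two of those can share a container, so at least 8 containers are needed.
A packing using 8 containers:
  container 1: 900 + 350 = 1250
  container 2: 900 + 350 = 1250
  container 3: 900 + 300 = 1200
  container 4: 850 + 250 = 1100
  container 5: 700 + 200 + 200 = 1100
  container 6: 700 = 700
  container 7: 650 = 650
  container 8: 650 = 650
This matches the lower bound, so 8 is optimal.

8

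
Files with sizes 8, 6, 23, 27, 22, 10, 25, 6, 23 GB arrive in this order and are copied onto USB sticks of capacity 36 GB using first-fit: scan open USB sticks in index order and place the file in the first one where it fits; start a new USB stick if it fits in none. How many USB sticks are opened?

  8 → USB stick 1 (new)  [load 8/36]
  6 → USB stick 1  [load 14/36]
  23 → USB stick 2 (new)  [load 23/36]
  27 → USB stick 3 (new)  [load 27/36]
  22 → USB stick 1  [load 36/36]
  10 → USB stick 2  [load 33/36]
  25 → USB stick 4 (new)  [load 25/36]
  6 → USB stick 3  [load 33/36]
  23 → USB stick 5 (new)  [load 23/36]
5 USB sticks opened.

5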